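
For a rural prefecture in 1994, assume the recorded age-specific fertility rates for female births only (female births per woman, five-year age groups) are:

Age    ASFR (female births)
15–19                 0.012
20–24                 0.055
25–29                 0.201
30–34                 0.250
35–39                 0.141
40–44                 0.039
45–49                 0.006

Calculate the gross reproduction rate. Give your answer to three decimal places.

Sum of female ASFRs = 0.012 + 0.055 + 0.201 + 0.250 + 0.141 + 0.039 + 0.006 = 0.704
GRR = 5 × 0.704 = 3.52

3.520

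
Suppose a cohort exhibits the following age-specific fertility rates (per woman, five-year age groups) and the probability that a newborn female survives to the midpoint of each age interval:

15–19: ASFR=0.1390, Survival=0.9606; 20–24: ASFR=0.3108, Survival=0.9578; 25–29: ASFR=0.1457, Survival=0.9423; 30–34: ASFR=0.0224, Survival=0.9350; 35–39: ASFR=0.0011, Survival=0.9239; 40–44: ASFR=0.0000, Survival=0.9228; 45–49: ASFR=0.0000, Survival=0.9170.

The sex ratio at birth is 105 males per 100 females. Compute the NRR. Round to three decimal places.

Proportion female at birth = 100 / (100 + 105) = 0.48780.
Survival-weighted fertility by age (5·fₓ·Sₓ):
  15–19: 5 × 0.1390 × 0.9606 = 0.66762
  20–24: 5 × 0.3108 × 0.9578 = 1.48842
  25–29: 5 × 0.1457 × 0.9423 = 0.68647
  30–34: 5 × 0.0224 × 0.9350 = 0.10472
  35–39: 5 × 0.0011 × 0.9239 = 0.00508
  40–44: 5 × 0.0000 × 0.9228 = 0.00000
  45–49: 5 × 0.0000 × 0.9170 = 0.00000
Sum = 2.95231
NRR = 0.48780 × 2.95231 = 1.44014

1.440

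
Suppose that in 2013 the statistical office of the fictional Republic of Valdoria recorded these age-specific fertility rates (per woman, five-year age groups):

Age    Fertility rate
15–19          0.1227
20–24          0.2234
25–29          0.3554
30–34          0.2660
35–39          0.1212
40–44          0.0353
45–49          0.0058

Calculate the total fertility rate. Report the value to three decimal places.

5.649

Sum of ASFRs = 0.1227 + 0.2234 + 0.3554 + 0.2660 + 0.1212 + 0.0353 + 0.0058 = 1.1298
TFR = 5 × 1.1298 = 5.649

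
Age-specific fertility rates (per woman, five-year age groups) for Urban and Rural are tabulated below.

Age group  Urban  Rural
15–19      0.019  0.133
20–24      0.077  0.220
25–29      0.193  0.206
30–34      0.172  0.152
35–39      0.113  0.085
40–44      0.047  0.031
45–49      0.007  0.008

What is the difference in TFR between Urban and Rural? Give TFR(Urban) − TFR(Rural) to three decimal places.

-1.035

Urban:
  Sum of ASFRs = 0.019 + 0.077 + 0.193 + 0.172 + 0.113 + 0.047 + 0.007 = 0.628
  TFR = 5 × 0.628 = 3.14
Rural:
  Sum of ASFRs = 0.133 + 0.220 + 0.206 + 0.152 + 0.085 + 0.031 + 0.008 = 0.835
  TFR = 5 × 0.835 = 4.175
Difference = 3.14 − 4.175 = -1.035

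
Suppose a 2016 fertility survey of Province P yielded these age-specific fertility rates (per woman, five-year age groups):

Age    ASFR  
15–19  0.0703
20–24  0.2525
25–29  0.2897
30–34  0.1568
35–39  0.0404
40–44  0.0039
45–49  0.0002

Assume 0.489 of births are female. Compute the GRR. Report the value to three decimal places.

1.990

Proportion female at birth = 0.489.
Sum of ASFRs = 0.0703 + 0.2525 + 0.2897 + 0.1568 + 0.0404 + 0.0039 + 0.0002 = 0.8138
TFR = 5 × 0.8138 = 4.069
GRR = 0.489 × 4.069 = 1.98974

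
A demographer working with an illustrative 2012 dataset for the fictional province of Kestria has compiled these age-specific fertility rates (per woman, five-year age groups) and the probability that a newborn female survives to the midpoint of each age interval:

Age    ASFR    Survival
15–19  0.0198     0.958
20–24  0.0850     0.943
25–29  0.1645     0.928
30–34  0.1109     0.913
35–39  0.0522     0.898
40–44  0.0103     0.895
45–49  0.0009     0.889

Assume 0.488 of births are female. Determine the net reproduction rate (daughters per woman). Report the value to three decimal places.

Proportion female at birth = 0.488.
Each age group contributes 5 × ASFR × survival:
  15–19: 5 × 0.0198 × 0.958 = 0.09484
  20–24: 5 × 0.0850 × 0.943 = 0.40078
  25–29: 5 × 0.1645 × 0.928 = 0.76328
  30–34: 5 × 0.1109 × 0.913 = 0.50626
  35–39: 5 × 0.0522 × 0.898 = 0.23438
  40–44: 5 × 0.0103 × 0.895 = 0.04609
  45–49: 5 × 0.0009 × 0.889 = 0.00400
Sum = 2.04963
NRR = 0.488 × 2.04963 = 1.00022

1.000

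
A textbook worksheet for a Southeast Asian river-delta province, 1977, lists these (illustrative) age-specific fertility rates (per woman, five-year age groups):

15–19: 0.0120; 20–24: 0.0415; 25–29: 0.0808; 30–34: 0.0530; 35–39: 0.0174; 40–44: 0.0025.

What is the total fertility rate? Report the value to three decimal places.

Sum of ASFRs = 0.0120 + 0.0415 + 0.0808 + 0.0530 + 0.0174 + 0.0025 = 0.2072
TFR = 5 × 0.2072 = 1.036

1.036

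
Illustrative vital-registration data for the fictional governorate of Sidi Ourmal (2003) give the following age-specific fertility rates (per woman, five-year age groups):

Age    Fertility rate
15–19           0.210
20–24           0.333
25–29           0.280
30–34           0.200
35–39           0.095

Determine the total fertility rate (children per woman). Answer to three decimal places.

Sum of ASFRs = 0.210 + 0.333 + 0.280 + 0.200 + 0.095 = 1.118
TFR = 5 × 1.118 = 5.59

5.590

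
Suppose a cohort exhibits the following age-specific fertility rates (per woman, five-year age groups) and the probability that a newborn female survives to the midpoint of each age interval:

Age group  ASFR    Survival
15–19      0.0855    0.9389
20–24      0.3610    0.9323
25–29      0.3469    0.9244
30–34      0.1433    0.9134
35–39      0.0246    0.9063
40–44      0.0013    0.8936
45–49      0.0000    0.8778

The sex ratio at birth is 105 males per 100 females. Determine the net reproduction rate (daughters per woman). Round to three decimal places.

2.175

Proportion female at birth = 100 / (100 + 105) = 0.48780.
Per-age-group product (5 × ASFR × survival probability):
  15–19: 5 × 0.0855 × 0.9389 = 0.40138
  20–24: 5 × 0.3610 × 0.9323 = 1.68280
  25–29: 5 × 0.3469 × 0.9244 = 1.60337
  30–34: 5 × 0.1433 × 0.9134 = 0.65445
  35–39: 5 × 0.0246 × 0.9063 = 0.11147
  40–44: 5 × 0.0013 × 0.8936 = 0.00581
  45–49: 5 × 0.0000 × 0.8778 = 0.00000
Sum = 4.45928
NRR = 0.48780 × 4.45928 = 2.17524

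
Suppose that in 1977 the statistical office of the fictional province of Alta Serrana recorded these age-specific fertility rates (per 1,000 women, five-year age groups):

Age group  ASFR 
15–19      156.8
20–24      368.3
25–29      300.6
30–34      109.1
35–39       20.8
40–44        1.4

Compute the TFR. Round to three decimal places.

4.785

Sum of ASFRs = 156.8 + 368.3 + 300.6 + 109.1 + 20.8 + 1.4 = 957.0
TFR = 5 × 957.0 / 1000 = 4.785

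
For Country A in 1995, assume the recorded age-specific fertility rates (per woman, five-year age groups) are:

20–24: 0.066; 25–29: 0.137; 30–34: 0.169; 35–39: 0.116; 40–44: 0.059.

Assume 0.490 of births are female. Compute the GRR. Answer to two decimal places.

Proportion female at birth = 0.490.
Sum of ASFRs = 0.066 + 0.137 + 0.169 + 0.116 + 0.059 = 0.547
TFR = 5 × 0.547 = 2.735
GRR = 0.490 × 2.735 = 1.34015

1.34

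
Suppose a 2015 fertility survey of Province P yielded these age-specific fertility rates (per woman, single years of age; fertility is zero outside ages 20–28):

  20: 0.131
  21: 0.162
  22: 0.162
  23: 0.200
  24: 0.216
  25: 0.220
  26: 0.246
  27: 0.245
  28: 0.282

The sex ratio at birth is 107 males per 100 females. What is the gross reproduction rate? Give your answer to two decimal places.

0.90

Proportion female at birth = 100 / (100 + 107) = 0.48309.
Sum of ASFRs = 0.131 + 0.162 + 0.162 + 0.200 + 0.216 + 0.220 + 0.246 + 0.245 + 0.282 = 1.864
TFR = 1.864
GRR = 0.48309 × 1.864 = 0.90048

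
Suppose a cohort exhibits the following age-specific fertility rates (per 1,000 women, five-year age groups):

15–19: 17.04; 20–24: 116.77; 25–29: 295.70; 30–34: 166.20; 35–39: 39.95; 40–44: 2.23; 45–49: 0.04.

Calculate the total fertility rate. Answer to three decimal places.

Sum of ASFRs = 17.04 + 116.77 + 295.70 + 166.20 + 39.95 + 2.23 + 0.04 = 637.93
TFR = 5 × 637.93 / 1000 = 3.18965

3.190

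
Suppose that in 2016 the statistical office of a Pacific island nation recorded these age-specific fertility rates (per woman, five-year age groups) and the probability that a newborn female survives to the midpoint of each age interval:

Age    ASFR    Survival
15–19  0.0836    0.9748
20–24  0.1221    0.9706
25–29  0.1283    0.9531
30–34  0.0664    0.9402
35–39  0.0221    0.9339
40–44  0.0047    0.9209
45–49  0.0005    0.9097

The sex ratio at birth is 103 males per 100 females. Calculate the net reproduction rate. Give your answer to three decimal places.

Proportion female at birth = 100 / (100 + 103) = 0.49261.
Per-age-group product (5 × ASFR × survival probability):
  15–19: 5 × 0.0836 × 0.9748 = 0.40747
  20–24: 5 × 0.1221 × 0.9706 = 0.59255
  25–29: 5 × 0.1283 × 0.9531 = 0.61141
  30–34: 5 × 0.0664 × 0.9402 = 0.31215
  35–39: 5 × 0.0221 × 0.9339 = 0.10320
  40–44: 5 × 0.0047 × 0.9209 = 0.02164
  45–49: 5 × 0.0005 × 0.9097 = 0.00227
Sum = 2.05069
NRR = 0.49261 × 2.05069 = 1.01019

1.010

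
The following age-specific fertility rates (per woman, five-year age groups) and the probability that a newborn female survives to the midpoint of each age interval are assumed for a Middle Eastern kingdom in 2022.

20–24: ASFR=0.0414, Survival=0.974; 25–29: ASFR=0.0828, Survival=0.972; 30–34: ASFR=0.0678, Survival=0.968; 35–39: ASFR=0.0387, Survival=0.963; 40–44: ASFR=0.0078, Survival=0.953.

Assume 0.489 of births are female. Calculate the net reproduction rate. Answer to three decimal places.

0.565

Proportion female at birth = 0.489.
Each age group contributes 5 × ASFR × survival:
  20–24: 5 × 0.0414 × 0.974 = 0.20162
  25–29: 5 × 0.0828 × 0.972 = 0.40241
  30–34: 5 × 0.0678 × 0.968 = 0.32815
  35–39: 5 × 0.0387 × 0.963 = 0.18634
  40–44: 5 × 0.0078 × 0.953 = 0.03717
Sum = 1.15569
NRR = 0.489 × 1.15569 = 0.56513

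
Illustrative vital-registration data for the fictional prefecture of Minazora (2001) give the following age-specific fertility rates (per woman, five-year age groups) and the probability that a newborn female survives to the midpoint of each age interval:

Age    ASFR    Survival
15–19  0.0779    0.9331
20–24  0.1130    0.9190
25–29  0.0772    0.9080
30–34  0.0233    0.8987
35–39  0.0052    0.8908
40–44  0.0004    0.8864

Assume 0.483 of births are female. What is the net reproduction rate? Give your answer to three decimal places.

Proportion female at birth = 0.483.
Per-age-group product (5 × ASFR × survival probability):
  15–19: 5 × 0.0779 × 0.9331 = 0.36344
  20–24: 5 × 0.1130 × 0.9190 = 0.51924
  25–29: 5 × 0.0772 × 0.9080 = 0.35049
  30–34: 5 × 0.0233 × 0.8987 = 0.10470
  35–39: 5 × 0.0052 × 0.8908 = 0.02316
  40–44: 5 × 0.0004 × 0.8864 = 0.00177
Sum = 1.36280
NRR = 0.483 × 1.36280 = 0.65823

0.658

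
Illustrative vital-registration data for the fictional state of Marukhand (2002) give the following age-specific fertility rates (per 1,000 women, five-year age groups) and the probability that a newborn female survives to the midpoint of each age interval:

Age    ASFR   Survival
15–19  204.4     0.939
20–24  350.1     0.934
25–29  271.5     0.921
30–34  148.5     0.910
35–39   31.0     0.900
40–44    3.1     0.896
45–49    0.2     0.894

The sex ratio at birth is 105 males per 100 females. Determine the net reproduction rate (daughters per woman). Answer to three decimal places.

2.280

Proportion female at birth = 100 / (100 + 105) = 0.48780.
Weighting each age-specific rate by interval width and survival:
  15–19: 5 × 204.4/1000 × 0.939 = 0.95966
  20–24: 5 × 350.1/1000 × 0.934 = 1.63497
  25–29: 5 × 271.5/1000 × 0.921 = 1.25026
  30–34: 5 × 148.5/1000 × 0.910 = 0.67568
  35–39: 5 × 31.0/1000 × 0.900 = 0.13950
  40–44: 5 × 3.1/1000 × 0.896 = 0.01389
  45–49: 5 × 0.2/1000 × 0.894 = 0.00089
Sum = 4.67485
NRR = 0.48780 × 4.67485 = 2.28039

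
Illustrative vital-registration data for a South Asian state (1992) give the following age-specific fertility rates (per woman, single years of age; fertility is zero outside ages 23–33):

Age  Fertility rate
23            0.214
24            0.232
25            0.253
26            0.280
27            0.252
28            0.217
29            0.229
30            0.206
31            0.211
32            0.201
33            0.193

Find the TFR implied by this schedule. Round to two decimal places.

Sum of ASFRs = 0.214 + 0.232 + 0.253 + 0.280 + 0.252 + 0.217 + 0.229 + 0.206 + 0.211 + 0.201 + 0.193 = 2.488
TFR = 2.488

2.49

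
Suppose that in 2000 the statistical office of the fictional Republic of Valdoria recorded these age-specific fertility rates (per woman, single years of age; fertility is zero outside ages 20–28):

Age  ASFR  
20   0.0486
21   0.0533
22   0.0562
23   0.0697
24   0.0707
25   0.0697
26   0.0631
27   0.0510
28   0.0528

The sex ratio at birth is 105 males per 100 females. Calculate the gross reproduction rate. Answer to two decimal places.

0.26

Proportion female at birth = 100 / (100 + 105) = 0.48780.
Sum of ASFRs = 0.0486 + 0.0533 + 0.0562 + 0.0697 + 0.0707 + 0.0697 + 0.0631 + 0.0510 + 0.0528 = 0.5351
TFR = 0.5351
GRR = 0.48780 × 0.5351 = 0.26102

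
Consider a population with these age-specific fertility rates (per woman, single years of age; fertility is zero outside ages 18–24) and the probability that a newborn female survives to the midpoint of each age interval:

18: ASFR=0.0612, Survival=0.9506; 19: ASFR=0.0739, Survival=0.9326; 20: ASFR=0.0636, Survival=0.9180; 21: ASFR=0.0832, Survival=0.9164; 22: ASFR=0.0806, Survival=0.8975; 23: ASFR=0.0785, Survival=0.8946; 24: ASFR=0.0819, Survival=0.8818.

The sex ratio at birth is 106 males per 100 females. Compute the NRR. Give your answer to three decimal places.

0.231

Proportion female at birth = 100 / (100 + 106) = 0.48544.
Weighting each age-specific rate by interval width and survival:
  18: 1 × 0.0612 × 0.9506 = 0.05818
  19: 1 × 0.0739 × 0.9326 = 0.06892
  20: 1 × 0.0636 × 0.9180 = 0.05838
  21: 1 × 0.0832 × 0.9164 = 0.07624
  22: 1 × 0.0806 × 0.8975 = 0.07234
  23: 1 × 0.0785 × 0.8946 = 0.07023
  24: 1 × 0.0819 × 0.8818 = 0.07222
Sum = 0.47651
NRR = 0.48544 × 0.47651 = 0.23132
NRR < 1, so the cohort does not fully replace itself.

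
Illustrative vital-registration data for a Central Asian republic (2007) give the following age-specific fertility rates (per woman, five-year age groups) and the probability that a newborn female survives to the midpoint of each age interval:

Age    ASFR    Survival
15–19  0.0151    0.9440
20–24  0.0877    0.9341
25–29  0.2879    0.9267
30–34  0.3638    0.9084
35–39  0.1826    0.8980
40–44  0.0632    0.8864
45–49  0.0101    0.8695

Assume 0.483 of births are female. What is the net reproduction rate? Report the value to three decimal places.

Proportion female at birth = 0.483.
Survival-weighted fertility by age (5·fₓ·Sₓ):
  15–19: 5 × 0.0151 × 0.9440 = 0.07127
  20–24: 5 × 0.0877 × 0.9341 = 0.40960
  25–29: 5 × 0.2879 × 0.9267 = 1.33398
  30–34: 5 × 0.3638 × 0.9084 = 1.65238
  35–39: 5 × 0.1826 × 0.8980 = 0.81987
  40–44: 5 × 0.0632 × 0.8864 = 0.28010
  45–49: 5 × 0.0101 × 0.8695 = 0.04391
Sum = 4.61111
NRR = 0.483 × 4.61111 = 2.22717
An NRR exceeding 1 indicates intrinsic growth under these rates.

2.227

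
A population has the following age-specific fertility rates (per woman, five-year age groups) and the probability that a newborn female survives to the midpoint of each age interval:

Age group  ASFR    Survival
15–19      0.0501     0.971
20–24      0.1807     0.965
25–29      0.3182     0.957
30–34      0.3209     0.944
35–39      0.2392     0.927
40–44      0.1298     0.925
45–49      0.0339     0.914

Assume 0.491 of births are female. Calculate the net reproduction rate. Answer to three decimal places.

2.954

Proportion female at birth = 0.491.
Survival-weighted fertility by age (5·fₓ·Sₓ):
  15–19: 5 × 0.0501 × 0.971 = 0.24324
  20–24: 5 × 0.1807 × 0.965 = 0.87188
  25–29: 5 × 0.3182 × 0.957 = 1.52259
  30–34: 5 × 0.3209 × 0.944 = 1.51465
  35–39: 5 × 0.2392 × 0.927 = 1.10869
  40–44: 5 × 0.1298 × 0.925 = 0.60033
  45–49: 5 × 0.0339 × 0.914 = 0.15492
Sum = 6.01630
NRR = 0.491 × 6.01630 = 2.95400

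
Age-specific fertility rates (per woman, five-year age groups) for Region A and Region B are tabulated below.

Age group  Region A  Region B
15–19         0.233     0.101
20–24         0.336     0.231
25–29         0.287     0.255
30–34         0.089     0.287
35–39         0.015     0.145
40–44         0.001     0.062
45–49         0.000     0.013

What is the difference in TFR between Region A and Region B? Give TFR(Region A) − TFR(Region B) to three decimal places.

-0.665

Region A:
  Sum of ASFRs = 0.233 + 0.336 + 0.287 + 0.089 + 0.015 + 0.001 + 0.000 = 0.961
  TFR = 5 × 0.961 = 4.805
Region B:
  Sum of ASFRs = 0.101 + 0.231 + 0.255 + 0.287 + 0.145 + 0.062 + 0.013 = 1.094
  TFR = 5 × 1.094 = 5.47
Difference = 4.805 − 5.47 = -0.665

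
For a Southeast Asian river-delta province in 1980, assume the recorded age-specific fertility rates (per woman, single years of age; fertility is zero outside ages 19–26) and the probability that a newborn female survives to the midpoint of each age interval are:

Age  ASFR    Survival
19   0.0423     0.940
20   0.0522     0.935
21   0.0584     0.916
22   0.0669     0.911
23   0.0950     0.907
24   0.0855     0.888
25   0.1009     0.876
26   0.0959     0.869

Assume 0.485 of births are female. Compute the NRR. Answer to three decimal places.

0.260

Proportion female at birth = 0.485.
Survival-weighted fertility by age (1·fₓ·Sₓ):
  19: 1 × 0.0423 × 0.940 = 0.03976
  20: 1 × 0.0522 × 0.935 = 0.04881
  21: 1 × 0.0584 × 0.916 = 0.05349
  22: 1 × 0.0669 × 0.911 = 0.06095
  23: 1 × 0.0950 × 0.907 = 0.08617
  24: 1 × 0.0855 × 0.888 = 0.07592
  25: 1 × 0.1009 × 0.876 = 0.08839
  26: 1 × 0.0959 × 0.869 = 0.08334
Sum = 0.53683
NRR = 0.485 × 0.53683 = 0.26036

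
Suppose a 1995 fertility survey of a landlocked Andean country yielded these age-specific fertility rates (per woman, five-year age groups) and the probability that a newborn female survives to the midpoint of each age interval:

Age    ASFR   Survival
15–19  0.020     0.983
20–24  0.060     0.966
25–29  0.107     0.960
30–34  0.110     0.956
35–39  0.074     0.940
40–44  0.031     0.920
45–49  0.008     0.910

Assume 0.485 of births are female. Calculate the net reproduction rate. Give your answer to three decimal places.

Proportion female at birth = 0.485.
Survival-weighted fertility by age (5·fₓ·Sₓ):
  15–19: 5 × 0.020 × 0.983 = 0.09830
  20–24: 5 × 0.060 × 0.966 = 0.28980
  25–29: 5 × 0.107 × 0.960 = 0.51360
  30–34: 5 × 0.110 × 0.956 = 0.52580
  35–39: 5 × 0.074 × 0.940 = 0.34780
  40–44: 5 × 0.031 × 0.920 = 0.14260
  45–49: 5 × 0.008 × 0.910 = 0.03640
Sum = 1.95430
NRR = 0.485 × 1.95430 = 0.94784

0.948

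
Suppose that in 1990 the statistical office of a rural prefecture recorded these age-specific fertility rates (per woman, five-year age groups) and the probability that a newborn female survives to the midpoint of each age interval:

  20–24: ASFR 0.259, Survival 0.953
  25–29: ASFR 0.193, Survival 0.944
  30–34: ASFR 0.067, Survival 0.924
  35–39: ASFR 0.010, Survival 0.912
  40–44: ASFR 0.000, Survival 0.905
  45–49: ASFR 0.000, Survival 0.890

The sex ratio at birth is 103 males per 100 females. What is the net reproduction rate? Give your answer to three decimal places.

Proportion female at birth = 100 / (100 + 103) = 0.49261.
Each age group contributes 5 × ASFR × survival:
  20–24: 5 × 0.259 × 0.953 = 1.23414
  25–29: 5 × 0.193 × 0.944 = 0.91096
  30–34: 5 × 0.067 × 0.924 = 0.30954
  35–39: 5 × 0.010 × 0.912 = 0.04560
  40–44: 5 × 0.000 × 0.905 = 0.00000
  45–49: 5 × 0.000 × 0.890 = 0.00000
Sum = 2.50024
NRR = 0.49261 × 2.50024 = 1.23164

1.232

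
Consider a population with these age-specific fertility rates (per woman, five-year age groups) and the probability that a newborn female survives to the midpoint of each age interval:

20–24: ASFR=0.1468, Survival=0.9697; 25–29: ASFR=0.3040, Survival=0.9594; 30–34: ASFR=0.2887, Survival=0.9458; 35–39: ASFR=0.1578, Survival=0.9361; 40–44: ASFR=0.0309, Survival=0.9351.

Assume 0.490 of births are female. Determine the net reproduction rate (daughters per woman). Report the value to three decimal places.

Proportion female at birth = 0.490.
Per-age-group product (5 × ASFR × survival probability):
  20–24: 5 × 0.1468 × 0.9697 = 0.71176
  25–29: 5 × 0.3040 × 0.9594 = 1.45829
  30–34: 5 × 0.2887 × 0.9458 = 1.36526
  35–39: 5 × 0.1578 × 0.9361 = 0.73858
  40–44: 5 × 0.0309 × 0.9351 = 0.14447
Sum = 4.41836
NRR = 0.490 × 4.41836 = 2.16500
With NRR above 1 the population is above replacement fertility.

2.165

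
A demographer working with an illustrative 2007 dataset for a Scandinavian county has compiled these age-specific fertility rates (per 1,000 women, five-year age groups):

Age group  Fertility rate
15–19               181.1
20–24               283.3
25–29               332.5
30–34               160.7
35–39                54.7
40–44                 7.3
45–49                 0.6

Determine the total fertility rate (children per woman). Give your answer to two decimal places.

Sum of ASFRs = 181.1 + 283.3 + 332.5 + 160.7 + 54.7 + 7.3 + 0.6 = 1020.2
TFR = 5 × 1020.2 / 1000 = 5.101

5.10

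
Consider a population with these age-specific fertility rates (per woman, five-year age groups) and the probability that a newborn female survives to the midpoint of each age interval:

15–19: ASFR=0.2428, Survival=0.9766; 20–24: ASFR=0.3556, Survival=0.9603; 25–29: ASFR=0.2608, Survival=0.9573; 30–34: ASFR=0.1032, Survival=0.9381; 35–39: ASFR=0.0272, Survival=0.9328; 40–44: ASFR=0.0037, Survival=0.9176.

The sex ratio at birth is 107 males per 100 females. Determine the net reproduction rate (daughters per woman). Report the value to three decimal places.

Proportion female at birth = 100 / (100 + 107) = 0.48309.
Each age group contributes 5 × ASFR × survival:
  15–19: 5 × 0.2428 × 0.9766 = 1.18559
  20–24: 5 × 0.3556 × 0.9603 = 1.70741
  25–29: 5 × 0.2608 × 0.9573 = 1.24832
  30–34: 5 × 0.1032 × 0.9381 = 0.48406
  35–39: 5 × 0.0272 × 0.9328 = 0.12686
  40–44: 5 × 0.0037 × 0.9176 = 0.01698
Sum = 4.76922
NRR = 0.48309 × 4.76922 = 2.30396
NRR > 1, so each generation more than replaces itself.

2.304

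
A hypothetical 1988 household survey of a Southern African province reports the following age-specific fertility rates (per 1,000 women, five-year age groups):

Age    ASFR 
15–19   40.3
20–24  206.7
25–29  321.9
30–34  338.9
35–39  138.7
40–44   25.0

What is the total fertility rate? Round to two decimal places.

Sum of ASFRs = 40.3 + 206.7 + 321.9 + 338.9 + 138.7 + 25.0 = 1071.5
TFR = 5 × 1071.5 / 1000 = 5.3575

5.36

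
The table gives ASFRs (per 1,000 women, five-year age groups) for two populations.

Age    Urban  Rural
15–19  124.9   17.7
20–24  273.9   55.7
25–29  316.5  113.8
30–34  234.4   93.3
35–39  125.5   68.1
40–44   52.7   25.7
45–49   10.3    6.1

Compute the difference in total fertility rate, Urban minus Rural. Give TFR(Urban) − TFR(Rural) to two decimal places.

3.79

Urban:
  Sum of ASFRs = 124.9 + 273.9 + 316.5 + 234.4 + 125.5 + 52.7 + 10.3 = 1138.2
  TFR = 5 × 1138.2 / 1000 = 5.691
Rural:
  Sum of ASFRs = 17.7 + 55.7 + 113.8 + 93.3 + 68.1 + 25.7 + 6.1 = 380.4
  TFR = 5 × 380.4 / 1000 = 1.902
Difference = 5.691 − 1.902 = 3.789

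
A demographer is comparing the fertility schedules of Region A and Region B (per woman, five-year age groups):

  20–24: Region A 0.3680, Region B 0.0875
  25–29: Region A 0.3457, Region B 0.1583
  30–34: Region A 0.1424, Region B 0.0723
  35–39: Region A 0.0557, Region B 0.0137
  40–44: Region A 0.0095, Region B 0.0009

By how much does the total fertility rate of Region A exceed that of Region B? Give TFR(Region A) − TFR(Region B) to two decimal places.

2.94

Region A:
  Sum of ASFRs = 0.3680 + 0.3457 + 0.1424 + 0.0557 + 0.0095 = 0.9213
  TFR = 5 × 0.9213 = 4.6065
Region B:
  Sum of ASFRs = 0.0875 + 0.1583 + 0.0723 + 0.0137 + 0.0009 = 0.3327
  TFR = 5 × 0.3327 = 1.6635
Difference = 4.6065 − 1.6635 = 2.943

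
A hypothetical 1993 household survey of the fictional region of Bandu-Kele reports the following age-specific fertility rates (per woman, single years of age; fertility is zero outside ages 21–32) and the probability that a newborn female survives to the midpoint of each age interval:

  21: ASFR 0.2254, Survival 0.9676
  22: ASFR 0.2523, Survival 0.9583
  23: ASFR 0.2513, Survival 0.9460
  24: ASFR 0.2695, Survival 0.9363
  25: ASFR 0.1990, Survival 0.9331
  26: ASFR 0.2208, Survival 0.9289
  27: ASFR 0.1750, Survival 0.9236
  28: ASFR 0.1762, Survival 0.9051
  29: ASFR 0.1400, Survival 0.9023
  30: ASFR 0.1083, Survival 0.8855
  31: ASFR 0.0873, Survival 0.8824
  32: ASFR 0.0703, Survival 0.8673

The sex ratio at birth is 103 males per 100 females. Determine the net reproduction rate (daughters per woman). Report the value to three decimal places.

0.996

Proportion female at birth = 100 / (100 + 103) = 0.49261.
Weighting each age-specific rate by interval width and survival:
  21: 1 × 0.2254 × 0.9676 = 0.21810
  22: 1 × 0.2523 × 0.9583 = 0.24178
  23: 1 × 0.2513 × 0.9460 = 0.23773
  24: 1 × 0.2695 × 0.9363 = 0.25233
  25: 1 × 0.1990 × 0.9331 = 0.18569
  26: 1 × 0.2208 × 0.9289 = 0.20510
  27: 1 × 0.1750 × 0.9236 = 0.16163
  28: 1 × 0.1762 × 0.9051 = 0.15948
  29: 1 × 0.1400 × 0.9023 = 0.12632
  30: 1 × 0.1083 × 0.8855 = 0.09590
  31: 1 × 0.0873 × 0.8824 = 0.07703
  32: 1 × 0.0703 × 0.8673 = 0.06097
Sum = 2.02206
NRR = 0.49261 × 2.02206 = 0.99609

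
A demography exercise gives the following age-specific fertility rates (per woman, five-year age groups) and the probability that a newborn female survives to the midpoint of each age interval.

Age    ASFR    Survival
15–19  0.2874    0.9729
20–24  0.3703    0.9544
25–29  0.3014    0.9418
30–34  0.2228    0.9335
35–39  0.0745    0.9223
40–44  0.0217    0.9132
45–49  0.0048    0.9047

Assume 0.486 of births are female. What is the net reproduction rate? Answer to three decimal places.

2.959

Proportion female at birth = 0.486.
Per-age-group product (5 × ASFR × survival probability):
  15–19: 5 × 0.2874 × 0.9729 = 1.39806
  20–24: 5 × 0.3703 × 0.9544 = 1.76707
  25–29: 5 × 0.3014 × 0.9418 = 1.41929
  30–34: 5 × 0.2228 × 0.9335 = 1.03992
  35–39: 5 × 0.0745 × 0.9223 = 0.34356
  40–44: 5 × 0.0217 × 0.9132 = 0.09908
  45–49: 5 × 0.0048 × 0.9047 = 0.02171
Sum = 6.08869
NRR = 0.486 × 6.08869 = 2.95910
An NRR exceeding 1 indicates intrinsic growth under these rates.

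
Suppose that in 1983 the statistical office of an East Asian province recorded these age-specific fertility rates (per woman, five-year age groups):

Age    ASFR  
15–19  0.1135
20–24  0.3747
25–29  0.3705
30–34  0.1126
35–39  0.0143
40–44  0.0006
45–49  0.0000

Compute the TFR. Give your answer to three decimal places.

Sum of ASFRs = 0.1135 + 0.3747 + 0.3705 + 0.1126 + 0.0143 + 0.0006 + 0.0000 = 0.9862
TFR = 5 × 0.9862 = 4.931

4.931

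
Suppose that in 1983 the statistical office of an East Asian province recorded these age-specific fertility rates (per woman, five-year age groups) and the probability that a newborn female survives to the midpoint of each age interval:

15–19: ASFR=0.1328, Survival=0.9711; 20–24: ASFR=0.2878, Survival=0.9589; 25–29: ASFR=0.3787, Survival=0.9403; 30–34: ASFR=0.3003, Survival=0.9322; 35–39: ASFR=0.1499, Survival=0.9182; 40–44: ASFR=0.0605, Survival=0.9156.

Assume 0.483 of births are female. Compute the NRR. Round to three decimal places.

Proportion female at birth = 0.483.
Each age group contributes 5 × ASFR × survival:
  15–19: 5 × 0.1328 × 0.9711 = 0.64481
  20–24: 5 × 0.2878 × 0.9589 = 1.37986
  25–29: 5 × 0.3787 × 0.9403 = 1.78046
  30–34: 5 × 0.3003 × 0.9322 = 1.39970
  35–39: 5 × 0.1499 × 0.9182 = 0.68819
  40–44: 5 × 0.0605 × 0.9156 = 0.27697
Sum = 6.16999
NRR = 0.483 × 6.16999 = 2.98011
An NRR exceeding 1 indicates intrinsic growth under these rates.

2.980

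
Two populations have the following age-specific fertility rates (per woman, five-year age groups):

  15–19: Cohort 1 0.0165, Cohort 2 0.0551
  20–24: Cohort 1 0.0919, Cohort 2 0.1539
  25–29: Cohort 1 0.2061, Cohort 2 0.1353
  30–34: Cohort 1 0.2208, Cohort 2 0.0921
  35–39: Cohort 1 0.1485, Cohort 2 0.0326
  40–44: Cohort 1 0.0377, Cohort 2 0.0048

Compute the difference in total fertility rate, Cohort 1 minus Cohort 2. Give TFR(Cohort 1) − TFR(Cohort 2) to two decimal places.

1.24

Cohort 1:
  Sum of ASFRs = 0.0165 + 0.0919 + 0.2061 + 0.2208 + 0.1485 + 0.0377 = 0.7215
  TFR = 5 × 0.7215 = 3.6075
Cohort 2:
  Sum of ASFRs = 0.0551 + 0.1539 + 0.1353 + 0.0921 + 0.0326 + 0.0048 = 0.4738
  TFR = 5 × 0.4738 = 2.369
Difference = 3.6075 − 2.369 = 1.2385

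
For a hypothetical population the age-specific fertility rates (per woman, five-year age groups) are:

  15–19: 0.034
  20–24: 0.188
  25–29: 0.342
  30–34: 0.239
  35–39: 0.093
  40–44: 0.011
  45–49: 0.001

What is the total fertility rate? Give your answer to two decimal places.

4.54

Sum of ASFRs = 0.034 + 0.188 + 0.342 + 0.239 + 0.093 + 0.011 + 0.001 = 0.908
TFR = 5 × 0.908 = 4.54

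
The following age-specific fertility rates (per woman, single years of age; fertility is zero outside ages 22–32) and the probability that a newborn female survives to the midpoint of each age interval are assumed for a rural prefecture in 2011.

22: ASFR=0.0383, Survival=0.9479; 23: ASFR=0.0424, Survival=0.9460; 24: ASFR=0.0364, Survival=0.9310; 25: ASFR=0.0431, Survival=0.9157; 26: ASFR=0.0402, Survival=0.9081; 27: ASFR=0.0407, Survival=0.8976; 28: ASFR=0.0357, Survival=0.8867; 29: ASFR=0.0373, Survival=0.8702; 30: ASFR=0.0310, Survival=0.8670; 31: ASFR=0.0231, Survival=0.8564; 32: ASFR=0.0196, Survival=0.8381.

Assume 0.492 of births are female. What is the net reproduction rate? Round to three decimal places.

Proportion female at birth = 0.492.
Survival-weighted fertility by age (1·fₓ·Sₓ):
  22: 1 × 0.0383 × 0.9479 = 0.03630
  23: 1 × 0.0424 × 0.9460 = 0.04011
  24: 1 × 0.0364 × 0.9310 = 0.03389
  25: 1 × 0.0431 × 0.9157 = 0.03947
  26: 1 × 0.0402 × 0.9081 = 0.03651
  27: 1 × 0.0407 × 0.8976 = 0.03653
  28: 1 × 0.0357 × 0.8867 = 0.03166
  29: 1 × 0.0373 × 0.8702 = 0.03246
  30: 1 × 0.0310 × 0.8670 = 0.02688
  31: 1 × 0.0231 × 0.8564 = 0.01978
  32: 1 × 0.0196 × 0.8381 = 0.01643
Sum = 0.35002
NRR = 0.492 × 0.35002 = 0.17221
With NRR below 1 the population is below replacement fertility.

0.172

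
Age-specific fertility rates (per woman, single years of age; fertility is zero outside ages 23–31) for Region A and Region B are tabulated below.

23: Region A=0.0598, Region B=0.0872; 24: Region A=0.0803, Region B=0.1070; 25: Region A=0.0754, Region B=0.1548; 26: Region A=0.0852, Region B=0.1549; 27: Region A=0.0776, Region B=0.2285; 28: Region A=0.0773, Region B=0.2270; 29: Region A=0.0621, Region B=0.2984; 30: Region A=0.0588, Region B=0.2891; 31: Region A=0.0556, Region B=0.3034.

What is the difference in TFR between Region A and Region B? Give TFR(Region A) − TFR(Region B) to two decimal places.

-1.22

Region A:
  Sum of ASFRs = 0.0598 + 0.0803 + 0.0754 + 0.0852 + 0.0776 + 0.0773 + 0.0621 + 0.0588 + 0.0556 = 0.6321
  TFR = 0.6321
Region B:
  Sum of ASFRs = 0.0872 + 0.1070 + 0.1548 + 0.1549 + 0.2285 + 0.2270 + 0.2984 + 0.2891 + 0.3034 = 1.8503
  TFR = 1.8503
Difference = 0.6321 − 1.8503 = -1.2182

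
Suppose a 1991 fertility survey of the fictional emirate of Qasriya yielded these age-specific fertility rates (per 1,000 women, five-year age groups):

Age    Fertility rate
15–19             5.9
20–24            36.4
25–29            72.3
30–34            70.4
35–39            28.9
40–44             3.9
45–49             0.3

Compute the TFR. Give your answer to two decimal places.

Sum of ASFRs = 5.9 + 36.4 + 72.3 + 70.4 + 28.9 + 3.9 + 0.3 = 218.1
TFR = 5 × 218.1 / 1000 = 1.0905

1.09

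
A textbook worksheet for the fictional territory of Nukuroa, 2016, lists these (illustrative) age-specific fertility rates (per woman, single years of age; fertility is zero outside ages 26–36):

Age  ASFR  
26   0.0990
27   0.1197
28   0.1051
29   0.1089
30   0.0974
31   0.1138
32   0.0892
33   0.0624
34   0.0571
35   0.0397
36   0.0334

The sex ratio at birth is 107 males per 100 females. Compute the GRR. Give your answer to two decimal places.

Proportion female at birth = 100 / (100 + 107) = 0.48309.
Sum of ASFRs = 0.0990 + 0.1197 + 0.1051 + 0.1089 + 0.0974 + 0.1138 + 0.0892 + 0.0624 + 0.0571 + 0.0397 + 0.0334 = 0.9257
TFR = 0.9257
GRR = 0.48309 × 0.9257 = 0.44720

0.45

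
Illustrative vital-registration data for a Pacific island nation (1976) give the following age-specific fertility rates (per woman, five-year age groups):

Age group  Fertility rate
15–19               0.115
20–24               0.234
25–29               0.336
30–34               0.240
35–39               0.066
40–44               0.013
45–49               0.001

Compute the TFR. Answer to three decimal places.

Sum of ASFRs = 0.115 + 0.234 + 0.336 + 0.240 + 0.066 + 0.013 + 0.001 = 1.005
TFR = 5 × 1.005 = 5.025

5.025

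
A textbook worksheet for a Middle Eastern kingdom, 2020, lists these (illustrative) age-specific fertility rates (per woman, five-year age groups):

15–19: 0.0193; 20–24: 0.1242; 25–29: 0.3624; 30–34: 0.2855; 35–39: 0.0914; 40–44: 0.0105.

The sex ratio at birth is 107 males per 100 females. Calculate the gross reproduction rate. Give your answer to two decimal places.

Proportion female at birth = 100 / (100 + 107) = 0.48309.
Sum of ASFRs = 0.0193 + 0.1242 + 0.3624 + 0.2855 + 0.0914 + 0.0105 = 0.8933
TFR = 5 × 0.8933 = 4.4665
GRR = 0.48309 × 4.4665 = 2.15772

2.16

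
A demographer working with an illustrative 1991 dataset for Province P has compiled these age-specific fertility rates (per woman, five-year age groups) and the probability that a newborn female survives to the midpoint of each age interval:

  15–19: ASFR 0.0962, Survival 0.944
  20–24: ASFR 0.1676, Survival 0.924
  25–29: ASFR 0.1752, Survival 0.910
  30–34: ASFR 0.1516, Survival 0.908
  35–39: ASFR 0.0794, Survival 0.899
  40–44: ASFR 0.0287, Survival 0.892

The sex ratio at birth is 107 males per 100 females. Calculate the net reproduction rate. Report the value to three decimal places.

Proportion female at birth = 100 / (100 + 107) = 0.48309.
Weighting each age-specific rate by interval width and survival:
  15–19: 5 × 0.0962 × 0.944 = 0.45406
  20–24: 5 × 0.1676 × 0.924 = 0.77431
  25–29: 5 × 0.1752 × 0.910 = 0.79716
  30–34: 5 × 0.1516 × 0.908 = 0.68826
  35–39: 5 × 0.0794 × 0.899 = 0.35690
  40–44: 5 × 0.0287 × 0.892 = 0.12800
Sum = 3.19869
NRR = 0.48309 × 3.19869 = 1.54526

1.545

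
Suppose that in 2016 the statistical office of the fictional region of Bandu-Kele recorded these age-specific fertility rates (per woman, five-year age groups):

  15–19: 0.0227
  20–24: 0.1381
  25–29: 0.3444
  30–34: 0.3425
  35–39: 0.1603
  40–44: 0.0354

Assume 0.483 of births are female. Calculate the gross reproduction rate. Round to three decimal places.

Proportion female at birth = 0.483.
Sum of ASFRs = 0.0227 + 0.1381 + 0.3444 + 0.3425 + 0.1603 + 0.0354 = 1.0434
TFR = 5 × 1.0434 = 5.217
GRR = 0.483 × 5.217 = 2.51981

2.520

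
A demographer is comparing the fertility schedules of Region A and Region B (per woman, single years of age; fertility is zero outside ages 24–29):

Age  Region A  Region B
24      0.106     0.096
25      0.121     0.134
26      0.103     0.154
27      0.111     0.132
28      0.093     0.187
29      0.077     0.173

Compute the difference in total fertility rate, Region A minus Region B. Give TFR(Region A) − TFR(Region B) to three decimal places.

-0.265

Region A:
  Sum of ASFRs = 0.106 + 0.121 + 0.103 + 0.111 + 0.093 + 0.077 = 0.611
  TFR = 0.611
Region B:
  Sum of ASFRs = 0.096 + 0.134 + 0.154 + 0.132 + 0.187 + 0.173 = 0.876
  TFR = 0.876
Difference = 0.611 − 0.876 = -0.265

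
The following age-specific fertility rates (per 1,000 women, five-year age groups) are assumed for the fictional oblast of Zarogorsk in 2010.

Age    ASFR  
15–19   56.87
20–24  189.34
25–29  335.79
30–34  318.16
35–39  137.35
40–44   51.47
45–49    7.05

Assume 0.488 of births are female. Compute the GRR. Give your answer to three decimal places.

2.674

Proportion female at birth = 0.488.
Sum of ASFRs = 56.87 + 189.34 + 335.79 + 318.16 + 137.35 + 51.47 + 7.05 = 1096.03
TFR = 5 × 1096.03 / 1000 = 5.48015
GRR = 0.488 × 5.48015 = 2.67431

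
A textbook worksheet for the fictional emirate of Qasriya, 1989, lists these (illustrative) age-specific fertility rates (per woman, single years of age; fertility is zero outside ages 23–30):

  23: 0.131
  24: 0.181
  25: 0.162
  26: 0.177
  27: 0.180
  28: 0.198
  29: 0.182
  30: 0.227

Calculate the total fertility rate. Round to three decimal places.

1.438

Sum of ASFRs = 0.131 + 0.181 + 0.162 + 0.177 + 0.180 + 0.198 + 0.182 + 0.227 = 1.438
TFR = 1.438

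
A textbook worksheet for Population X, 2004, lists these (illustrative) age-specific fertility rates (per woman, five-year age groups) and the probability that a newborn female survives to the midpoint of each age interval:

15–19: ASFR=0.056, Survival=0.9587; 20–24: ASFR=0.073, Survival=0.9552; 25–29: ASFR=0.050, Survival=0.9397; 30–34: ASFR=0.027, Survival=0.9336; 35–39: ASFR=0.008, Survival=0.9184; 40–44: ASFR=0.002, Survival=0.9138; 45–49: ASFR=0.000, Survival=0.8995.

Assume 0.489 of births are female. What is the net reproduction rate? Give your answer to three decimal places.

Proportion female at birth = 0.489.
Each age group contributes 5 × ASFR × survival:
  15–19: 5 × 0.056 × 0.9587 = 0.26844
  20–24: 5 × 0.073 × 0.9552 = 0.34865
  25–29: 5 × 0.050 × 0.9397 = 0.23493
  30–34: 5 × 0.027 × 0.9336 = 0.12604
  35–39: 5 × 0.008 × 0.9184 = 0.03674
  40–44: 5 × 0.002 × 0.9138 = 0.00914
  45–49: 5 × 0.000 × 0.8995 = 0.00000
Sum = 1.02394
NRR = 0.489 × 1.02394 = 0.50071
An NRR under 1 implies long-run decline under these rates.

0.501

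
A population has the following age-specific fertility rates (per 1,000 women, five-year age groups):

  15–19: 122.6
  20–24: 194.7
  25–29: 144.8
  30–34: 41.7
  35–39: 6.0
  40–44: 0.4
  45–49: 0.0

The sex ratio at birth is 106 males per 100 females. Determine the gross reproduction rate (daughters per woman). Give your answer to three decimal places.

Proportion female at birth = 100 / (100 + 106) = 0.48544.
Sum of ASFRs = 122.6 + 194.7 + 144.8 + 41.7 + 6.0 + 0.4 + 0.0 = 510.2
TFR = 5 × 510.2 / 1000 = 2.551
GRR = 0.48544 × 2.551 = 1.23836

1.238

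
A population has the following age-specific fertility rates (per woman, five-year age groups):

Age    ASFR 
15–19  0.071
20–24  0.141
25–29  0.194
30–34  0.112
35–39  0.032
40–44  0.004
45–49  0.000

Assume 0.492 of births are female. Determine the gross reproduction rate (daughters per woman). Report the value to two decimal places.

Proportion female at birth = 0.492.
Sum of ASFRs = 0.071 + 0.141 + 0.194 + 0.112 + 0.032 + 0.004 + 0.000 = 0.554
TFR = 5 × 0.554 = 2.77
GRR = 0.492 × 2.77 = 1.36284

1.36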